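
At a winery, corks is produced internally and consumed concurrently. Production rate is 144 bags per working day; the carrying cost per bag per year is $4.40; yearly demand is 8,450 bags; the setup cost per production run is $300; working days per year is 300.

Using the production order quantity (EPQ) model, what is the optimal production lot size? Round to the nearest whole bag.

d = 8,450/300 = 28.1667 bags/day;  effective holding cost H(1 − d/p) = 4.4·(1 − 28.1667/144) = 3.53935
Q* = √(2DS / H_eff) = √(2·8,450·300 / 3.53935) ≈ 1,196.86

1,197 bags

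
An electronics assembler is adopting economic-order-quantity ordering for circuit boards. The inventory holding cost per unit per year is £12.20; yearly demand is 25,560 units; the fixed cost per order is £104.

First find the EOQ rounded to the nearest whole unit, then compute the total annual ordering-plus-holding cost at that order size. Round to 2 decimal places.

Q* = √(2·D·S / H) = √(2·25,560·104 / 12.2) = √435,777.0 ≈ 660.13 → Q = 660 units
Annual ordering cost = (D/Q)·S = (25,560/660) × 104 = £4,027.64
Annual holding cost  = (Q/2)·H = (660/2) × 12.2 = £4,026.00
Total = £4,027.64 + £4,026.00 = £8,053.64

£8,053.64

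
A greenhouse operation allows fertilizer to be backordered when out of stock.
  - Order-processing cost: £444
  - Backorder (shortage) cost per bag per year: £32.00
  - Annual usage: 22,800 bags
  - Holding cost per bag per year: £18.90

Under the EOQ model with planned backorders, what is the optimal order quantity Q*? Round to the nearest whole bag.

Basic EOQ = √(2·22,800·444/18.9) = 1,035.006
Backorder adjustment √((H+b)/b) = √((18.9+32)/32) = 1.2612
Q* = 1,035.006 × 1.2612 ≈ 1,305.35

1,305 bags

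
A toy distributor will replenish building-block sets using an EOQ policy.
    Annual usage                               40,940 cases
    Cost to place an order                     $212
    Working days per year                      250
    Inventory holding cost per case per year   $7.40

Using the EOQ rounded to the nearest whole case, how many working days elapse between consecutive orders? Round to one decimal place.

9.4 days

2DS/H = 2·40,940·212/7.4 = 2,345,751.35
EOQ = √2,345,751.35 ≈ 1,531.58 → Q = 1,532 cases
Days between orders = 250 / (D/Q) = 250 / 26.723 ≈ 9.355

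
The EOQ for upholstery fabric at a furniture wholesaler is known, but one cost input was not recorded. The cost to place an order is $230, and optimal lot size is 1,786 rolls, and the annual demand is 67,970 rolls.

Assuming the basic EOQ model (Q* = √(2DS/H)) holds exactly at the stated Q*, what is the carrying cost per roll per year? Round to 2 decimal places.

From Q* = √(2DS/H) ⇒ Q*² = 2DS/H.
H = 2DS / Q² = 2 × 67,970 × 230 / 1,786² = 9.8019

$9.80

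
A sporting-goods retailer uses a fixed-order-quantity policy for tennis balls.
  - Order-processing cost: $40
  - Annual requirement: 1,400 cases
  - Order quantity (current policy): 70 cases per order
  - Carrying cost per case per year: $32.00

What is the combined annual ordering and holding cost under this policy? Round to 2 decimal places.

Orders/yr = 1,400/70 = 20.000; ordering cost = 20.000 × $40 = $800.00
Average inventory = 70/2 = 35; holding cost = 35 × $32 = $1,120.00
Total = $800.00 + $1,120.00 = $1,920.00

$1,920.00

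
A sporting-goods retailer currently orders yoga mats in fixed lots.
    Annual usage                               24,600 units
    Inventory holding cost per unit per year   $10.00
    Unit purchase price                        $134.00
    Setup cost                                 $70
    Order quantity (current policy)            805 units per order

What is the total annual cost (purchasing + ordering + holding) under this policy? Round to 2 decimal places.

Annual ordering cost = (D/Q)·S = (24,600/805) × 70 = $2,139.13
Annual holding cost  = (Q/2)·H = (805/2) × 10 = $4,025.00
Purchase cost = D·C = 24,600 × 134 = $3,296,400.00
Total = $2,139.13 + $4,025.00 + $3,296,400.00 = $3,302,564.13

$3,302,564.13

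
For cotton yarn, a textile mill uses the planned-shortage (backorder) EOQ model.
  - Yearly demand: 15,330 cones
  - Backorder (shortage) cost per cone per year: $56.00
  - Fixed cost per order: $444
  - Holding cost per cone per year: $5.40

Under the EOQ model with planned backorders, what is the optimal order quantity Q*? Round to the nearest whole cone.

Basic EOQ = √(2·15,330·444/5.4) = 1,587.745
Backorder adjustment √((H+b)/b) = √((5.4+56)/56) = 1.0471
Q* = 1,587.745 × 1.0471 ≈ 1,662.54

1,663 cones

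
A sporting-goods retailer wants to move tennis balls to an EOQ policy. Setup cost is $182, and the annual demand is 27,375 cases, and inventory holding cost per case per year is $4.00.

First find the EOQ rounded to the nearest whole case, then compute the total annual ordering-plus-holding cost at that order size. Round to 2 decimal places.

$6,313.32

Q* = √(2·D·S / H) = √(2·27,375·182 / 4) = √2,491,125.0 ≈ 1,578.33 → Q = 1,578 cases
Annual ordering cost = (D/Q)·S = (27,375/1,578) × 182 = $3,157.32
Annual holding cost  = (Q/2)·H = (1,578/2) × 4 = $3,156.00
Total = $3,157.32 + $3,156.00 = $6,313.32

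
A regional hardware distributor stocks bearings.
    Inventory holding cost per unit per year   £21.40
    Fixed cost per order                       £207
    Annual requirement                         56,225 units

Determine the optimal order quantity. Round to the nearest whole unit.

1,043 units

2DS/H = 2·56,225·207/21.4 = 1,087,717.29
EOQ = √1,087,717.29 ≈ 1,042.94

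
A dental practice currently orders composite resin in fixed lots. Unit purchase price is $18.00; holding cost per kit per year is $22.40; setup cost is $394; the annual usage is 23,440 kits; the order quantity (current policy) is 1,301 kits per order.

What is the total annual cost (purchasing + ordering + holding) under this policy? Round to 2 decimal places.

Orders/yr = 23,440/1,301 = 18.017; ordering cost = 18.017 × $394 = $7,098.66
Average inventory = 1,301/2 = 650.5; holding cost = 650.5 × $22.4 = $14,571.20
Purchase cost = D·C = 23,440 × 18 = $421,920.00
Total = $7,098.66 + $14,571.20 + $421,920.00 = $443,589.86

$443,589.86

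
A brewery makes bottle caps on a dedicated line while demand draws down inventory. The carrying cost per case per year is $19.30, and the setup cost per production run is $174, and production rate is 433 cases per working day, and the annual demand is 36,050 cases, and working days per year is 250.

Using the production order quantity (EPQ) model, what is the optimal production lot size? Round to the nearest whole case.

987 cases

Daily demand d = 36,050/250 = 144.200; p = 433; 1 − d/p = 0.66697
EPQ = √(2DS / (H(1 − d/p)))
    = √(2 × 36,050 × 174 / (19.3 × 0.66697)) ≈ 987.21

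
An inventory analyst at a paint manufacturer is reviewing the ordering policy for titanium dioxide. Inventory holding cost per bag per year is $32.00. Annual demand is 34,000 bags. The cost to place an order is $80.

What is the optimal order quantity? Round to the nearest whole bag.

EOQ = √(2DS/H) = √(2 × 34,000 × 80 / 32)
    = √(170,000.00) ≈ 412.31

412 bags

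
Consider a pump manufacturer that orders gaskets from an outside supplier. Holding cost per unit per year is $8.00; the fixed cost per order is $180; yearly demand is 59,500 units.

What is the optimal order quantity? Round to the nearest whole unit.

EOQ = √(2DS/H) = √(2 × 59,500 × 180 / 8)
    = √(2,677,500.00) ≈ 1,636.31

1,636 units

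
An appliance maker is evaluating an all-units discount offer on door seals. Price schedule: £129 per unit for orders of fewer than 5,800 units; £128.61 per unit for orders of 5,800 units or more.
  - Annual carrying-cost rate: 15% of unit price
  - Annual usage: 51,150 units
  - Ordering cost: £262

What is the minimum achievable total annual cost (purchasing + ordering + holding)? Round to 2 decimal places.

£6,621,123.46

H₁ = 15%×£129 = £19.3500;  H₂ = 15%×£128.61 = £19.2915
EOQ₁ = √(2×51,150×262/19.3500) = 1,176.92  (< 5,800, feasible at tier 1)
EOQ₂ = √(2×51,150×262/19.2915) = 1,178.71  (< 5,800 → use Q = 5,800 at tier-2 price)
TC(tier 1 (EOQ₁), Q≈1,176.9) = £6,621,123.46
TC(tier 2, Q≈5,800.0) = £6,636,657.42
Minimum at tier 1 (EOQ₁): £6,621,123.46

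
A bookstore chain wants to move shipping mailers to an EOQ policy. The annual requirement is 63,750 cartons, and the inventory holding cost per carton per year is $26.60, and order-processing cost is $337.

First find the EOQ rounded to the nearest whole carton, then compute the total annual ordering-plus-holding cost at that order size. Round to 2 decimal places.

Optimal lot size Q* = (2 × 63,750 × $337 / $26.6)^½ ≈ 1,270.95 → Q = 1,271 cartons
Ordering: D/Q × S = 63,750/1,271 × $337 = $16,903.03
Holding:  Q/2 × H = 1,271/2 × $26.6 = $16,904.30
Total = $16,903.03 + $16,904.30 = $33,807.33

$33,807.33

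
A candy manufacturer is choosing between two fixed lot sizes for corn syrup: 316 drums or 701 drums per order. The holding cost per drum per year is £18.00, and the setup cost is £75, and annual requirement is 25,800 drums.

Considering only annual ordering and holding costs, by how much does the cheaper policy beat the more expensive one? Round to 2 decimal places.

Annual cost at Q: ordering D·S/Q plus holding Q·H/2.
TC(316) = (25,800/316)×75 + (316/2)×18 = £8,967.42
TC(701) = (25,800/701)×75 + (701/2)×18 = £9,069.34
Cheaper: Q = 316.  Difference = £101.92

£101.92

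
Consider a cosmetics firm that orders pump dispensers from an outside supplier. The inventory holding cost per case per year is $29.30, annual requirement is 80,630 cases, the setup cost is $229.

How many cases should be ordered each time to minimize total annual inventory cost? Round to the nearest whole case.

1,123 cases

EOQ = √(2DS/H) = √(2 × 80,630 × 229 / 29.3)
    = √(1,260,359.73) ≈ 1,122.66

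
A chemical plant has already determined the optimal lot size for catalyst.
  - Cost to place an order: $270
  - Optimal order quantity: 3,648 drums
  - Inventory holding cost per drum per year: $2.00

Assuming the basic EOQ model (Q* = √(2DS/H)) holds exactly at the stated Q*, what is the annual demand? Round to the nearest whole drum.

49,289 drums per year

Since Q* = (2DS/H)^½, squaring gives Q*²·H = 2DS.
D = Q²H / (2S) = 3,648² × 2 / (2 × 270) = 49,288.53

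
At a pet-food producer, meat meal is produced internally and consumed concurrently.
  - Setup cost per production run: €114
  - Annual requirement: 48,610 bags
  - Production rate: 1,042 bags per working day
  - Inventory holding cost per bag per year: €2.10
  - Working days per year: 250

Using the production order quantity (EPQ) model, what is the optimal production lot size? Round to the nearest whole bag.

Daily demand d = 48,610/250 = 194.440; p = 1042; 1 − d/p = 0.81340
EPQ = √(2DS / (H(1 − d/p)))
    = √(2 × 48,610 × 114 / (2.1 × 0.81340)) ≈ 2,547.24

2,547 bags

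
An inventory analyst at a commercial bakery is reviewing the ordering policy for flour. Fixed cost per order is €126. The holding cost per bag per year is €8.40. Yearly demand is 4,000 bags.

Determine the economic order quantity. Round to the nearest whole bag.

EOQ = √(2DS/H) = √(2 × 4,000 × 126 / 8.4)
    = √(120,000.00) ≈ 346.41

346 bags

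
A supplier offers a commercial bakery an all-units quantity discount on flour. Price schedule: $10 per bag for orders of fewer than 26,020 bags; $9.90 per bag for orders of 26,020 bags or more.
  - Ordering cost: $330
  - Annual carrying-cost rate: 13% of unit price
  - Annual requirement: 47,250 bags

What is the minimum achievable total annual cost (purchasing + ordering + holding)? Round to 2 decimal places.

H₁ = 13%×$10 = $1.3000;  H₂ = 13%×$9.90 = $1.2870
EOQ₁ = √(2×47,250×330/1.3000) = 4,897.80  (< 26,020, feasible at tier 1)
EOQ₂ = √(2×47,250×330/1.2870) = 4,922.48  (< 26,020 → use Q = 26,020 at tier-2 price)
TC(tier 1 (EOQ₁), Q≈4,897.8) = $478,867.14
TC(tier 2, Q≈26,020.0) = $485,118.12
Minimum at tier 1 (EOQ₁): $478,867.14

$478,867.14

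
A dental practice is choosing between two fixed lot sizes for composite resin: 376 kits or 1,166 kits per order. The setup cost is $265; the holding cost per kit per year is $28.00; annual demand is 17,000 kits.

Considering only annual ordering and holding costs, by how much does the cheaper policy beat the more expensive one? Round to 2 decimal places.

$2,942.25

For each Q, cost = (D/Q)·S + (Q/2)·H.
TC(376) = (17,000/376)×265 + (376/2)×28 = $17,245.38
TC(1,166) = (17,000/1,166)×265 + (1,166/2)×28 = $20,187.64
Cheaper: Q = 376.  Difference = $2,942.25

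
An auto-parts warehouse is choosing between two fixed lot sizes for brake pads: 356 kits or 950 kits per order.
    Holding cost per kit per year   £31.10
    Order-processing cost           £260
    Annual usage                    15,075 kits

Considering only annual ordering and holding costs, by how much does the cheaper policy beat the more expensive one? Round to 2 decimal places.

£2,352.66

Annual cost at Q: ordering D·S/Q plus holding Q·H/2.
TC(356) = (15,075/356)×260 + (356/2)×31.1 = £16,545.63
TC(950) = (15,075/950)×260 + (950/2)×31.1 = £18,898.29
Cheaper: Q = 356.  Difference = £2,352.66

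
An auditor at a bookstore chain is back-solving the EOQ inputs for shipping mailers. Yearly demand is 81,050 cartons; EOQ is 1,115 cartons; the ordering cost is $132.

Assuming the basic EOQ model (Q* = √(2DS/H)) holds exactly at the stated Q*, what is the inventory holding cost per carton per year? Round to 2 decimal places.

$17.21

EOQ relation: Q² = 2DS/H, so rearrange for the unknown.
H = 2DS / Q² = 2 × 81,050 × 132 / 1,115² = 17.2110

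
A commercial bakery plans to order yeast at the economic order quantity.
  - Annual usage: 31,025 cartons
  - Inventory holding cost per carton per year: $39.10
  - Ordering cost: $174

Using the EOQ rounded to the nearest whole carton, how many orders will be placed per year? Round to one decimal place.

Optimal lot size Q* = (2 × 31,025 × $174 / $39.1)^½ ≈ 525.48 → Q = 525
Orders per year = D/Q = 31,025 / 525 = 59.095

59.1 orders per year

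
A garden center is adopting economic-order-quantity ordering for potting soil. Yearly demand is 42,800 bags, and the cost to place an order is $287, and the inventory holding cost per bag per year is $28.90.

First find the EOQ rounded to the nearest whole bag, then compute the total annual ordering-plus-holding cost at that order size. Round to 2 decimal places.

Optimal lot size Q* = (2 × 42,800 × $287 / $28.9)^½ ≈ 922.00 → Q = 922 bags
Orders/yr = 42,800/922 = 46.421; ordering cost = 46.421 × $287 = $13,322.78
Average inventory = 922/2 = 461; holding cost = 461 × $28.9 = $13,322.90
Total = $13,322.78 + $13,322.90 = $26,645.68

$26,645.68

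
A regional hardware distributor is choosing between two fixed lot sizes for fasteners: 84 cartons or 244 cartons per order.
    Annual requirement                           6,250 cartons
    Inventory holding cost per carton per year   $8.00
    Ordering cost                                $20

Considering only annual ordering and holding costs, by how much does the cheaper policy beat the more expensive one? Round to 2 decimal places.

Annual cost at Q: ordering D·S/Q plus holding Q·H/2.
TC(84) = (6,250/84)×20 + (84/2)×8 = $1,824.10
TC(244) = (6,250/244)×20 + (244/2)×8 = $1,488.30
Lots of 244 are cheaper by $335.80.

$335.80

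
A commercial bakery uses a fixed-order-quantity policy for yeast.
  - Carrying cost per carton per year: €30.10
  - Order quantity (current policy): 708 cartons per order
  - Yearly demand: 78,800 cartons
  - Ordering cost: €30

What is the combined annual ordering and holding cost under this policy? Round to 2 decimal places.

Ordering: D/Q × S = 78,800/708 × €30 = €3,338.98
Holding:  Q/2 × H = 708/2 × €30.1 = €10,655.40
Total = €3,338.98 + €10,655.40 = €13,994.38

€13,994.38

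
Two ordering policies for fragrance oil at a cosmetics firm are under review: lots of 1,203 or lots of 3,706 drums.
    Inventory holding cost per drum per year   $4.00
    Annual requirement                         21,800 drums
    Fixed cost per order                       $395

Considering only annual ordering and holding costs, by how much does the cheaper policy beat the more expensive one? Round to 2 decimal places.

Annual cost at Q: ordering D·S/Q plus holding Q·H/2.
TC(1,203) = (21,800/1,203)×395 + (1,203/2)×4 = $9,563.94
TC(3,706) = (21,800/3,706)×395 + (3,706/2)×4 = $9,735.53
Cheaper: Q = 1,203.  Difference = $171.59

$171.59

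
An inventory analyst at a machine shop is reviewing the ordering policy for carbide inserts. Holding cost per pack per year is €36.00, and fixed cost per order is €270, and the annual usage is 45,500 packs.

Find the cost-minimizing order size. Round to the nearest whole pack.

826 packs

2DS/H = 2·45,500·270/36 = 682,500.00
EOQ = √682,500.00 ≈ 826.14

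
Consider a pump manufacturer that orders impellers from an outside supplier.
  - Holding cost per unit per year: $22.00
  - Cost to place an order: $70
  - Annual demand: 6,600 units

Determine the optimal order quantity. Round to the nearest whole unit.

205 units

Optimal lot size Q* = (2 × 6,600 × $70 / $22)^½ ≈ 204.94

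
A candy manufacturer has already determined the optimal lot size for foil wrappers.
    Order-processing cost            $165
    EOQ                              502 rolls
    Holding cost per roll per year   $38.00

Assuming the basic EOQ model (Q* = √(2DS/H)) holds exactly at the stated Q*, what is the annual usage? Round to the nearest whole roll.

From Q* = √(2DS/H) ⇒ Q*² = 2DS/H.
D = Q²H / (2S) = 502² × 38 / (2 × 165) = 29,018.64

29,019 rolls per year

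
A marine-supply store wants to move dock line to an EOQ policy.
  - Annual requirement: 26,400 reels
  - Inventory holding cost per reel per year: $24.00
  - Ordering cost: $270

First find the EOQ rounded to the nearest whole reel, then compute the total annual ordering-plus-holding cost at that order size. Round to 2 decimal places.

2DS/H = 2·26,400·270/24 = 594,000.00
EOQ = √594,000.00 ≈ 770.71 → Q = 771 reels
Orders/yr = 26,400/771 = 34.241; ordering cost = 34.241 × $270 = $9,245.14
Average inventory = 771/2 = 385.5; holding cost = 385.5 × $24 = $9,252.00
Total = $9,245.14 + $9,252.00 = $18,497.14

$18,497.14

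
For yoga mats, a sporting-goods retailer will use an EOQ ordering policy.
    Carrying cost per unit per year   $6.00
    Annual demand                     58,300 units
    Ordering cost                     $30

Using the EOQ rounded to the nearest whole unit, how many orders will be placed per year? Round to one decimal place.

Optimal lot size Q* = (2 × 58,300 × $30 / $6)^½ ≈ 763.54 → Q = 764
Orders per year = D/Q = 58,300 / 764 = 76.309

76.3 orders per year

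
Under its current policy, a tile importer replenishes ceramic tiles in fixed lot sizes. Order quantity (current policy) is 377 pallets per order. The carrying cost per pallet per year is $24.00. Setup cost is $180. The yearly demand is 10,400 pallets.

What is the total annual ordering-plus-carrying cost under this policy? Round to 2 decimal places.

Ordering: D/Q × S = 10,400/377 × $180 = $4,965.52
Holding:  Q/2 × H = 377/2 × $24 = $4,524.00
Total = $4,965.52 + $4,524.00 = $9,489.52

$9,489.52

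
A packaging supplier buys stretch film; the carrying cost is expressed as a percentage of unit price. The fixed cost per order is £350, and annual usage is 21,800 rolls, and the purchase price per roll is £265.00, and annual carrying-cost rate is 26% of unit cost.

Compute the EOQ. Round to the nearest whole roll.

471 rolls

Carrying cost H = £265 × 26% = £68.9000/roll/yr
EOQ = √(2DS/H) = √(2 × 21,800 × 350 / 68.9)
    = √(221,480.41) ≈ 470.62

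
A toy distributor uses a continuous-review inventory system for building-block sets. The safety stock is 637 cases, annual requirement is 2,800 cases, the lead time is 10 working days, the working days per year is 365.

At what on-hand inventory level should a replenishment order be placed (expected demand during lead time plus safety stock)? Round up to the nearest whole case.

714 cases

Daily demand d = 2,800 / 365 = 7.671 cases/day
Demand during lead time = 7.671 × 10 = 76.71
Reorder point = 76.71 + 637 = 713.71 → round up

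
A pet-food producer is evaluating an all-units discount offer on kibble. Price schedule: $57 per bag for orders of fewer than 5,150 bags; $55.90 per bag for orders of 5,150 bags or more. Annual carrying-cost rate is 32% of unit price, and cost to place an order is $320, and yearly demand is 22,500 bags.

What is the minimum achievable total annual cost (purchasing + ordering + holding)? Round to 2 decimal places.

$1,298,706.67

H₁ = 32%×$57 = $18.2400;  H₂ = 32%×$55.90 = $17.8880
EOQ₁ = √(2×22,500×320/18.2400) = 888.52  (< 5,150, feasible at tier 1)
EOQ₂ = √(2×22,500×320/17.8880) = 897.22  (< 5,150 → use Q = 5,150 at tier-2 price)
TC(tier 1 (EOQ₁), Q≈888.5) = $1,298,706.67
TC(tier 2, Q≈5,150.0) = $1,305,209.66
Minimum at tier 1 (EOQ₁): $1,298,706.67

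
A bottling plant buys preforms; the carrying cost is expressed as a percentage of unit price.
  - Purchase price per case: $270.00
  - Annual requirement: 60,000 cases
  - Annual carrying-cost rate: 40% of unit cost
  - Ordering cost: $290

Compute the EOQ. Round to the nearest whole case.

568 cases

Holding cost per case per year: H = 40% × $270 = $108.0000
Optimal lot size Q* = (2 × 60,000 × $290 / $108)^½ ≈ 567.65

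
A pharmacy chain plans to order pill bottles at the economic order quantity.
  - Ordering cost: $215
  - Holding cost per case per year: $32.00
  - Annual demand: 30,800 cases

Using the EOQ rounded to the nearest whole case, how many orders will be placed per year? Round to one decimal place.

2DS/H = 2·30,800·215/32 = 413,875.00
EOQ = √413,875.00 ≈ 643.33 → Q = 643
Orders per year = D/Q = 30,800 / 643 = 47.900

47.9 orders per year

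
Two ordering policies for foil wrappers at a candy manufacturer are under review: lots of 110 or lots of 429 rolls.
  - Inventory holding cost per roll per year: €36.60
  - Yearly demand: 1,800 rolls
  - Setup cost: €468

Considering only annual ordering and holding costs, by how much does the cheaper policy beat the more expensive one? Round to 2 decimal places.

TC(Q) = (D/Q)S + (Q/2)H
TC(110) = (1,800/110)×468 + (110/2)×36.6 = €9,671.18
TC(429) = (1,800/429)×468 + (429/2)×36.6 = €9,814.34
|ΔTC| = |€9,671.18 − €9,814.34| = €143.15

€143.15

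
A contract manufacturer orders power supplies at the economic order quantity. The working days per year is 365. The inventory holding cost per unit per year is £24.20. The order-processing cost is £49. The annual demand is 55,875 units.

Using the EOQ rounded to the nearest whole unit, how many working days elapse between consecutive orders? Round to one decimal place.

3.1 days

Optimal lot size Q* = (2 × 55,875 × £49 / £24.2)^½ ≈ 475.68 → Q = 476 units
Cycle time = (working days × Q)/D = (365 × 476) / 55,875 = 3.109 days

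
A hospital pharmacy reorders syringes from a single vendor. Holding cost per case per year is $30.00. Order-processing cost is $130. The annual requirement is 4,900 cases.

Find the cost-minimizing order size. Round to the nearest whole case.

2DS/H = 2·4,900·130/30 = 42,466.67
EOQ = √42,466.67 ≈ 206.07

206 cases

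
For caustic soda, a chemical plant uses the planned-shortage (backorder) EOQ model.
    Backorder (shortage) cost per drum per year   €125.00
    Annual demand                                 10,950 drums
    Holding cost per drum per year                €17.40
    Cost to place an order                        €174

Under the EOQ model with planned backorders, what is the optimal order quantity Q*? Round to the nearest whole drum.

499 drums

Q* = √(2DS/H) · √((H + b)/b)
   = √(2 × 10,950 × 174 / 17.4) · √((17.4 + 125) / 125)
   = 467.974 × 1.0673 ≈ 499.48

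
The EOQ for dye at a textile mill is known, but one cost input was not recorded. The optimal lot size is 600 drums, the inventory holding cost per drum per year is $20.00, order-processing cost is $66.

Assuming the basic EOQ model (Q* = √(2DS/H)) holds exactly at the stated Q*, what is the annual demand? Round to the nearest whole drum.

54,545 drums per year

EOQ relation: Q² = 2DS/H, so rearrange for the unknown.
D = Q²H / (2S) = 600² × 20 / (2 × 66) = 54,545.45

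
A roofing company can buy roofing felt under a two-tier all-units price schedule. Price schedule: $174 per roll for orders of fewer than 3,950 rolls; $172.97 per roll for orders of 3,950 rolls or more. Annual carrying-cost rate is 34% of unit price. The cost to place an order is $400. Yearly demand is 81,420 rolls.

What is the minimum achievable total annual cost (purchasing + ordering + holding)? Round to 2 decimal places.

$14,207,611.82

H₁ = 34%×$174 = $59.1600;  H₂ = 34%×$172.97 = $58.8098
EOQ₁ = √(2×81,420×400/59.1600) = 1,049.29  (< 3,950, feasible at tier 1)
EOQ₂ = √(2×81,420×400/58.8098) = 1,052.41  (< 3,950 → use Q = 3,950 at tier-2 price)
TC(tier 1 (EOQ₁), Q≈1,049.3) = $14,229,156.13
TC(tier 2, Q≈3,950.0) = $14,207,611.82
Minimum at tier 2: $14,207,611.82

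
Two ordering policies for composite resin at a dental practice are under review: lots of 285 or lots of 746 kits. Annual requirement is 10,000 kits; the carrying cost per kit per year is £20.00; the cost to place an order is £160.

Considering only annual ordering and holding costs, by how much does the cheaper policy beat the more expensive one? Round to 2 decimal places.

Annual cost at Q: ordering D·S/Q plus holding Q·H/2.
TC(285) = (10,000/285)×160 + (285/2)×20 = £8,464.04
TC(746) = (10,000/746)×160 + (746/2)×20 = £9,604.77
Cheaper: Q = 285.  Difference = £1,140.74

£1,140.74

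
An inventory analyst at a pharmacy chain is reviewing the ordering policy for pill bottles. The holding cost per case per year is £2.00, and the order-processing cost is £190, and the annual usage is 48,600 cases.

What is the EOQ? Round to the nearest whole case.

3,039 cases

EOQ = √(2DS/H) = √(2 × 48,600 × 190 / 2)
    = √(9,234,000.00) ≈ 3,038.75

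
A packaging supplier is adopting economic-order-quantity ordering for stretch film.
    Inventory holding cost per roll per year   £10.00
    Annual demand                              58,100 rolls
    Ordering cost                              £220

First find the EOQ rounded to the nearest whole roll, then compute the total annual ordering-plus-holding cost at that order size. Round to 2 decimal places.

£15,988.75

EOQ = √(2DS/H) = √(2 × 58,100 × 220 / 10)
    = √(2,556,400.00) ≈ 1,598.87 → Q = 1,599 rolls
Orders/yr = 58,100/1,599 = 36.335; ordering cost = 36.335 × £220 = £7,993.75
Average inventory = 1,599/2 = 799.5; holding cost = 799.5 × £10 = £7,995.00
Total = £7,993.75 + £7,995.00 = £15,988.75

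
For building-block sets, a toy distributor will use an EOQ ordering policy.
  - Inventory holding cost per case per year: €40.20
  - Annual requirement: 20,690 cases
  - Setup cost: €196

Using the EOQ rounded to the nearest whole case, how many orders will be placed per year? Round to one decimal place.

46.1 orders per year

Q* = √(2·D·S / H) = √(2·20,690·196 / 40.2) = √201,753.2 ≈ 449.17 → Q = 449
N = D/Q = 20,690/449 ≈ 46.080 orders/yr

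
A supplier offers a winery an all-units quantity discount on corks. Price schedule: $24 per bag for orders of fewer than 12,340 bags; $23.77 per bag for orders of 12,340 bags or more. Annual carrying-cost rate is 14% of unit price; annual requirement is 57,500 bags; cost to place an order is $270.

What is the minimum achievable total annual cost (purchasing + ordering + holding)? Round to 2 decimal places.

H₁ = 14%×$24 = $3.3600;  H₂ = 14%×$23.77 = $3.3278
EOQ₁ = √(2×57,500×270/3.3600) = 3,039.91  (< 12,340, feasible at tier 1)
EOQ₂ = √(2×57,500×270/3.3278) = 3,054.58  (< 12,340 → use Q = 12,340 at tier-2 price)
TC(tier 1 (EOQ₁), Q≈3,039.9) = $1,390,214.11
TC(tier 2, Q≈12,340.0) = $1,388,565.63
Minimum at tier 2: $1,388,565.63

$1,388,565.63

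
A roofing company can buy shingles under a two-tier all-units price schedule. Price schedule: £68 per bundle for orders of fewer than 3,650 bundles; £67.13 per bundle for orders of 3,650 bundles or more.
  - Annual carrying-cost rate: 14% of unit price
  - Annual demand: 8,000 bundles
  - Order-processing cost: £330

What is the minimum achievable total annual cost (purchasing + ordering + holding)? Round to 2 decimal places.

H₁ = 14%×£68 = £9.5200;  H₂ = 14%×£67.13 = £9.3982
EOQ₁ = √(2×8,000×330/9.5200) = 744.73  (< 3,650, feasible at tier 1)
EOQ₂ = √(2×8,000×330/9.3982) = 749.54  (< 3,650 → use Q = 3,650 at tier-2 price)
TC(tier 1 (EOQ₁), Q≈744.7) = £551,089.82
TC(tier 2, Q≈3,650.0) = £554,915.00
Minimum at tier 1 (EOQ₁): £551,089.82

£551,089.82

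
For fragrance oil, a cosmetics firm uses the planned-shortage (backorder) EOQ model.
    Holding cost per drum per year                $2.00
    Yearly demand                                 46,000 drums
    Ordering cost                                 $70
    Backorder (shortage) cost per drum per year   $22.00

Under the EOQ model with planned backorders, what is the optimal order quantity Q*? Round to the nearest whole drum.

1,874 drums

Q* = √(2DS/H) · √((H + b)/b)
   = √(2 × 46,000 × 70 / 2) · √((2 + 22) / 22)
   = 1,794.436 × 1.0445 ≈ 1,874.23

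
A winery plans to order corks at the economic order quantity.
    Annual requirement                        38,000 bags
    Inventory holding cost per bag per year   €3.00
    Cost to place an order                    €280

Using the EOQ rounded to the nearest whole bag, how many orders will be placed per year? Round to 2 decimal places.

EOQ = √(2DS/H) = √(2 × 38,000 × 280 / 3)
    = √(7,093,333.33) ≈ 2,663.33 → Q = 2,663
N = D/Q = 38,000/2,663 ≈ 14.270 orders/yr

14.27 orders per year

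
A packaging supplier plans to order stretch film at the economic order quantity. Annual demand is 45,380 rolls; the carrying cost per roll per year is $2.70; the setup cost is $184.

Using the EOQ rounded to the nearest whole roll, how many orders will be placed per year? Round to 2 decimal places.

2DS/H = 2·45,380·184/2.7 = 6,185,125.93
EOQ = √6,185,125.93 ≈ 2,486.99 → Q = 2,487
Orders per year = D/Q = 45,380 / 2,487 = 18.247

18.25 orders per year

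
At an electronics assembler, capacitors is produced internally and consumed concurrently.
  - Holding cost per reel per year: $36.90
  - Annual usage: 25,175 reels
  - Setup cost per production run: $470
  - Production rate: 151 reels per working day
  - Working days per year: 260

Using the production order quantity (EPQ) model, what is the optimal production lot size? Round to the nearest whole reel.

Daily demand d = 25,175/260 = 96.827; p = 151; 1 − d/p = 0.35876
EPQ = √(2DS / (H(1 − d/p)))
    = √(2 × 25,175 × 470 / (36.9 × 0.35876)) ≈ 1,337.00

1,337 reels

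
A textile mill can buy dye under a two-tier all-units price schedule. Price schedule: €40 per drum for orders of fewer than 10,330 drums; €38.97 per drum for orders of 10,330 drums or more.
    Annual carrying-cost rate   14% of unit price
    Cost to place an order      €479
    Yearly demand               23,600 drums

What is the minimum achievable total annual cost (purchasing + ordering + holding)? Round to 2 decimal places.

€948,965.53

H₁ = 14%×€40 = €5.6000;  H₂ = 14%×€38.97 = €5.4558
EOQ₁ = √(2×23,600×479/5.6000) = 2,009.30  (< 10,330, feasible at tier 1)
EOQ₂ = √(2×23,600×479/5.4558) = 2,035.68  (< 10,330 → use Q = 10,330 at tier-2 price)
TC(tier 1 (EOQ₁), Q≈2,009.3) = €955,252.08
TC(tier 2, Q≈10,330.0) = €948,965.53
Minimum at tier 2: €948,965.53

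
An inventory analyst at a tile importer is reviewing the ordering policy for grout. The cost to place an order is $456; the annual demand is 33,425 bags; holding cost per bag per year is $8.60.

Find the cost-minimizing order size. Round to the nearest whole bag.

EOQ = √(2DS/H) = √(2 × 33,425 × 456 / 8.6)
    = √(3,544,604.65) ≈ 1,882.71

1,883 bags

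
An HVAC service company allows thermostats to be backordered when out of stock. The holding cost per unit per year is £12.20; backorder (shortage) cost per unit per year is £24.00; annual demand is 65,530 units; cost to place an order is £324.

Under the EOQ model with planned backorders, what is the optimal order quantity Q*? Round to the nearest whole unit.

Basic EOQ = √(2·65,530·324/12.2) = 1,865.639
Backorder adjustment √((H+b)/b) = √((12.2+24)/24) = 1.2281
Q* = 1,865.639 × 1.2281 ≈ 2,291.27

2,291 units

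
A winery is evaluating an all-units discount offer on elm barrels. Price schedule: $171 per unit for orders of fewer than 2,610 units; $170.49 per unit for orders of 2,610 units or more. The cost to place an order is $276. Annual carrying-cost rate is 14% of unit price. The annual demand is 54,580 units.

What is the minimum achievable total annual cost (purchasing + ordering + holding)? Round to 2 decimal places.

$9,342,264.40

H₁ = 14%×$171 = $23.9400;  H₂ = 14%×$170.49 = $23.8686
EOQ₁ = √(2×54,580×276/23.9400) = 1,121.82  (< 2,610, feasible at tier 1)
EOQ₂ = √(2×54,580×276/23.8686) = 1,123.50  (< 2,610 → use Q = 2,610 at tier-2 price)
TC(tier 1 (EOQ₁), Q≈1,121.8) = $9,360,036.44
TC(tier 2, Q≈2,610.0) = $9,342,264.40
Minimum at tier 2: $9,342,264.40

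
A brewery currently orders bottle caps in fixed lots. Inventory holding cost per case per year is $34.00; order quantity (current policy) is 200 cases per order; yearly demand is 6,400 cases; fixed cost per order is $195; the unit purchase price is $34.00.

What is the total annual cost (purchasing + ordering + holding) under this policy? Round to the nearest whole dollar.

Orders/yr = 6,400/200 = 32.000; ordering cost = 32.000 × $195 = $6,240.00
Average inventory = 200/2 = 100; holding cost = 100 × $34 = $3,400.00
Purchase cost = D·C = 6,400 × 34 = $217,600.00
Total = $6,240.00 + $3,400.00 + $217,600.00 = $227,240.00

$227,240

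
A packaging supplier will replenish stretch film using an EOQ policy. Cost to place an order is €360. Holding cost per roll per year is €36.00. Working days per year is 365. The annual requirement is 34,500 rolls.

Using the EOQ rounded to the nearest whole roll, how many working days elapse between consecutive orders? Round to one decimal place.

2DS/H = 2·34,500·360/36 = 690,000.00
EOQ = √690,000.00 ≈ 830.66 → Q = 831 rolls
Days between orders = 365 / (D/Q) = 365 / 41.516 ≈ 8.792

8.8 days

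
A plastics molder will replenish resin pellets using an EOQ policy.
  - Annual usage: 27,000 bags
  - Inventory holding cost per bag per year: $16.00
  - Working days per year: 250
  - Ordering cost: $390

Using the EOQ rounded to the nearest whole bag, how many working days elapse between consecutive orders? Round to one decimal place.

EOQ = √(2DS/H) = √(2 × 27,000 × 390 / 16)
    = √(1,316,250.00) ≈ 1,147.28 → Q = 1,147 bags
Days between orders = 250 / (D/Q) = 250 / 23.540 ≈ 10.620

10.6 days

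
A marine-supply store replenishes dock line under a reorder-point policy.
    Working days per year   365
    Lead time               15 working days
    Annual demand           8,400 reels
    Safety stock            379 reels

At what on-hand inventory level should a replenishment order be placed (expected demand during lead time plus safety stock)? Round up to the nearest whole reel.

Daily demand d = 8,400 / 365 = 23.014 reels/day
Demand during lead time = 23.014 × 15 = 345.21
Reorder point = 345.21 + 379 = 724.21 → round up

725 reels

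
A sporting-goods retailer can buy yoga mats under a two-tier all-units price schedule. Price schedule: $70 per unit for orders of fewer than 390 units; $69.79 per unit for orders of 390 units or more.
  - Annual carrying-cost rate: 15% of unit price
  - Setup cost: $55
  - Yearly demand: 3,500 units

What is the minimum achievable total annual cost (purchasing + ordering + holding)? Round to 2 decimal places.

$246,799.95

H₁ = 15%×$70 = $10.5000;  H₂ = 15%×$69.79 = $10.4685
EOQ₁ = √(2×3,500×55/10.5000) = 191.49  (< 390, feasible at tier 1)
EOQ₂ = √(2×3,500×55/10.4685) = 191.77  (< 390 → use Q = 390 at tier-2 price)
TC(tier 1 (EOQ₁), Q≈191.5) = $247,010.60
TC(tier 2, Q≈390.0) = $246,799.95
Minimum at tier 2: $246,799.95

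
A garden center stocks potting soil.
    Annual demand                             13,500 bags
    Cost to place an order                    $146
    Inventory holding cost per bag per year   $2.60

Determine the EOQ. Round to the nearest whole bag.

Q* = √(2·D·S / H) = √(2·13,500·146 / 2.6) = √1,516,153.8 ≈ 1,231.32

1,231 bags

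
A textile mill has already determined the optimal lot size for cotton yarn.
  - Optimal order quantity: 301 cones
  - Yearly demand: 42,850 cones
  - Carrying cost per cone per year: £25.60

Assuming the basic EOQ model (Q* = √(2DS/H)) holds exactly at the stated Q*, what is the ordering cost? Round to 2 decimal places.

£27.06

EOQ relation: Q² = 2DS/H, so rearrange for the unknown.
S = Q²H / (2D) = 301² × 25.6 / (2 × 42,850) = 27.0640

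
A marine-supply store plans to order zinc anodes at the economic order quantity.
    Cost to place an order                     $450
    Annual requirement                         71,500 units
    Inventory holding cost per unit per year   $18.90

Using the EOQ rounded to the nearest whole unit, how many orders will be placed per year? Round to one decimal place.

Optimal lot size Q* = (2 × 71,500 × $450 / $18.9)^½ ≈ 1,845.20 → Q = 1,845
N = D/Q = 71,500/1,845 ≈ 38.753 orders/yr

38.8 orders per year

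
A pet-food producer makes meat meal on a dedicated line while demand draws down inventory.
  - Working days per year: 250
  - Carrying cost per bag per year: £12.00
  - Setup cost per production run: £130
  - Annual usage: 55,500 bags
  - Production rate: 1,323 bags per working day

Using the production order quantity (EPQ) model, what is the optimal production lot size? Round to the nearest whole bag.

d = 55,500/250 = 222.0000 bags/day;  effective holding cost H(1 − d/p) = 12·(1 − 222.0000/1323) = 9.98639
Q* = √(2DS / H_eff) = √(2·55,500·130 / 9.98639) ≈ 1,202.07

1,202 bags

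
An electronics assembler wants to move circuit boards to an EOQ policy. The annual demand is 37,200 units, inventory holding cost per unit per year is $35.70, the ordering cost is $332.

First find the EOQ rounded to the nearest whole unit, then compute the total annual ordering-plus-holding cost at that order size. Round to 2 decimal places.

Optimal lot size Q* = (2 × 37,200 × $332 / $35.7)^½ ≈ 831.80 → Q = 832 units
Orders/yr = 37,200/832 = 44.712; ordering cost = 44.712 × $332 = $14,844.23
Average inventory = 832/2 = 416; holding cost = 416 × $35.7 = $14,851.20
Total = $14,844.23 + $14,851.20 = $29,695.43

$29,695.43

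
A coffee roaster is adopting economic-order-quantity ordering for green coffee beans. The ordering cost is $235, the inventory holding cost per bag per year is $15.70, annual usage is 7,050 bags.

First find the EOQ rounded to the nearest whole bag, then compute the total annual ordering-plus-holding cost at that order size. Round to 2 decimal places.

$7,212.63

Optimal lot size Q* = (2 × 7,050 × $235 / $15.7)^½ ≈ 459.40 → Q = 459 bags
Orders/yr = 7,050/459 = 15.359; ordering cost = 15.359 × $235 = $3,609.48
Average inventory = 459/2 = 229.5; holding cost = 229.5 × $15.7 = $3,603.15
Total = $3,609.48 + $3,603.15 = $7,212.63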